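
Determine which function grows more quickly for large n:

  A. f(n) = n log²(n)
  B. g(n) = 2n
A

f(n) = n log²(n) is O(n log² n), while g(n) = 2n is O(n).
Since O(n log² n) grows faster than O(n), f(n) dominates.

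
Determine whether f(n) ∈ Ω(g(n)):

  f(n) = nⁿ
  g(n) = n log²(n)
True

f(n) = nⁿ is O(nⁿ), and g(n) = n log²(n) is O(n log² n).
Since O(nⁿ) grows at least as fast as O(n log² n), f(n) = Ω(g(n)) is true.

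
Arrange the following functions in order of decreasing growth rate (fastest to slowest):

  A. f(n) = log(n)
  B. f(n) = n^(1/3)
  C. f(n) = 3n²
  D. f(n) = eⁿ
D > C > B > A

Comparing growth rates:
D = eⁿ is O(eⁿ)
C = 3n² is O(n²)
B = n^(1/3) is O(n^(1/3))
A = log(n) is O(log n)

Therefore, the order from fastest to slowest is: D > C > B > A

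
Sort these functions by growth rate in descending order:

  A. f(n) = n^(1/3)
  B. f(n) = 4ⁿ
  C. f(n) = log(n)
B > A > C

Comparing growth rates:
B = 4ⁿ is O(4ⁿ)
A = n^(1/3) is O(n^(1/3))
C = log(n) is O(log n)

Therefore, the order from fastest to slowest is: B > A > C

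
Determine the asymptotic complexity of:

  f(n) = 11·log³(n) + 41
O(log³ n)

The dominant term in 11·log³(n) + 41 is 11·log³(n), which is Θ(log³ n).
Lower-order terms (41) are asymptotically negligible.
Constants are absorbed, so the tightest bound is O(log³ n).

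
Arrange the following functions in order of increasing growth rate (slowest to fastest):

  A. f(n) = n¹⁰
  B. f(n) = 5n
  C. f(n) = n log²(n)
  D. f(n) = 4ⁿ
B < C < A < D

Comparing growth rates:
B = 5n is O(n)
C = n log²(n) is O(n log² n)
A = n¹⁰ is O(n¹⁰)
D = 4ⁿ is O(4ⁿ)

Therefore, the order from slowest to fastest is: B < C < A < D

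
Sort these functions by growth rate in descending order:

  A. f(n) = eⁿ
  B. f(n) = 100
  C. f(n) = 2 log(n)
A > C > B

Comparing growth rates:
A = eⁿ is O(eⁿ)
C = 2 log(n) is O(log n)
B = 100 is O(1)

Therefore, the order from fastest to slowest is: A > C > B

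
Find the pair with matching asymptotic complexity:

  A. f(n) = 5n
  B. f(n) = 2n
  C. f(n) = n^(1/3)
A and B

Examining each function:
  A. 5n is O(n)
  B. 2n is O(n)
  C. n^(1/3) is O(n^(1/3))

Functions A and B both have the same complexity class.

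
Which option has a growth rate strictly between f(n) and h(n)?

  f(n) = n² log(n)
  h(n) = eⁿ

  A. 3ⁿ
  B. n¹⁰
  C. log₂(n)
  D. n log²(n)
B

We need g(n) with n² log(n) = o(g(n)) and g(n) = o(eⁿ), i.e. O(n² log n) ≺ g ≺ O(eⁿ).
Check each option:
  A. 3ⁿ — O(3ⁿ) does not grow strictly slower than h(n)
  B. n¹⁰ — O(n¹⁰) is strictly between O(n² log n) and O(eⁿ) ✓
  C. log₂(n) — O(log n) does not grow strictly faster than f(n)
  D. n log²(n) — O(n log² n) does not grow strictly faster than f(n)

Only option B (n¹⁰) lies strictly between.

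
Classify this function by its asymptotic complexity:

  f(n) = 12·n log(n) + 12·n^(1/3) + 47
O(n log n)

The dominant term in 12·n log(n) + 12·n^(1/3) + 47 is 12·n log(n), which is Θ(n log n).
Lower-order terms (12·n^(1/3), 47) are asymptotically negligible.
Constants are absorbed, so the tightest bound is O(n log n).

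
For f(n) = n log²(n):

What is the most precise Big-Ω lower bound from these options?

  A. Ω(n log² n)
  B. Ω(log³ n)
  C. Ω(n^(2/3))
A

f(n) = n log²(n) is Ω(n log² n).
All listed options are valid Big-Ω bounds (lower bounds),
but Ω(n log² n) is the tightest (largest valid bound).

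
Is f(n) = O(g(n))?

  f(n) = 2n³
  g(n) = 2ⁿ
True

f(n) = 2n³ is O(n³), and g(n) = 2ⁿ is O(2ⁿ).
Since O(n³) ⊆ O(2ⁿ) (f grows no faster than g), f(n) = O(g(n)) is true.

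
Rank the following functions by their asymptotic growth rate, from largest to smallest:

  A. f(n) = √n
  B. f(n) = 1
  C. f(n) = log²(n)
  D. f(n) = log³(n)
A > D > C > B

Comparing growth rates:
A = √n is O(√n)
D = log³(n) is O(log³ n)
C = log²(n) is O(log² n)
B = 1 is O(1)

Therefore, the order from fastest to slowest is: A > D > C > B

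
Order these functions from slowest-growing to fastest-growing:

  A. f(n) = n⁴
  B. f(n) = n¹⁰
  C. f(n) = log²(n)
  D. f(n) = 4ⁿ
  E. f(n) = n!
C < A < B < D < E

Comparing growth rates:
C = log²(n) is O(log² n)
A = n⁴ is O(n⁴)
B = n¹⁰ is O(n¹⁰)
D = 4ⁿ is O(4ⁿ)
E = n! is O(n!)

Therefore, the order from slowest to fastest is: C < A < B < D < E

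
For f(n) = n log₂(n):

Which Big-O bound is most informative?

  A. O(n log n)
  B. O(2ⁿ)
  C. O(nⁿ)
A

f(n) = n log₂(n) is O(n log n).
All listed options are valid Big-O bounds (upper bounds),
but O(n log n) is the tightest (smallest valid bound).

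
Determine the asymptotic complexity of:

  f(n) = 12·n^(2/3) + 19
O(n^(2/3))

The dominant term in 12·n^(2/3) + 19 is 12·n^(2/3), which is Θ(n^(2/3)).
Lower-order terms (19) are asymptotically negligible.
Constants are absorbed, so the tightest bound is O(n^(2/3)).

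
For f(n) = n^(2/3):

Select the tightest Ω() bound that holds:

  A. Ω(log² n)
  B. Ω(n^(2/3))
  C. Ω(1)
B

f(n) = n^(2/3) is Ω(n^(2/3)).
All listed options are valid Big-Ω bounds (lower bounds),
but Ω(n^(2/3)) is the tightest (largest valid bound).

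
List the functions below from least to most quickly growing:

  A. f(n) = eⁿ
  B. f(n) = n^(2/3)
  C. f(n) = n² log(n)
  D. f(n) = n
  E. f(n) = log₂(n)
E < B < D < C < A

Comparing growth rates:
E = log₂(n) is O(log n)
B = n^(2/3) is O(n^(2/3))
D = n is O(n)
C = n² log(n) is O(n² log n)
A = eⁿ is O(eⁿ)

Therefore, the order from slowest to fastest is: E < B < D < C < A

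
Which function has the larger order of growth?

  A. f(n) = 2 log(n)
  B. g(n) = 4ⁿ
B

f(n) = 2 log(n) is O(log n), while g(n) = 4ⁿ is O(4ⁿ).
Since O(4ⁿ) grows faster than O(log n), g(n) dominates.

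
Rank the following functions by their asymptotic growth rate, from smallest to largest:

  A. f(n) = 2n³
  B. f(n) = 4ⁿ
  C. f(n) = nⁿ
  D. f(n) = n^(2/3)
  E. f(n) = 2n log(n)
D < E < A < B < C

Comparing growth rates:
D = n^(2/3) is O(n^(2/3))
E = 2n log(n) is O(n log n)
A = 2n³ is O(n³)
B = 4ⁿ is O(4ⁿ)
C = nⁿ is O(nⁿ)

Therefore, the order from slowest to fastest is: D < E < A < B < C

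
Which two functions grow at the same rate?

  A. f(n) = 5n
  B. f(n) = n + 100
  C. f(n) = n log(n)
A and B

Examining each function:
  A. 5n is O(n)
  B. n + 100 is O(n)
  C. n log(n) is O(n log n)

Functions A and B both have the same complexity class.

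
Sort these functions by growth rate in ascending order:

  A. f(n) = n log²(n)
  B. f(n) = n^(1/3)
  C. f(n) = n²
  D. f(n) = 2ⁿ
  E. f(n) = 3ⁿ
B < A < C < D < E

Comparing growth rates:
B = n^(1/3) is O(n^(1/3))
A = n log²(n) is O(n log² n)
C = n² is O(n²)
D = 2ⁿ is O(2ⁿ)
E = 3ⁿ is O(3ⁿ)

Therefore, the order from slowest to fastest is: B < A < C < D < E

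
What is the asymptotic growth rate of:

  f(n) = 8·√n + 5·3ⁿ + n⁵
Θ(3ⁿ)

Order the terms by growth rate: 8·√n ≺ n⁵ ≺ 5·3ⁿ.
The fastest-growing term 5·3ⁿ dominates as n → ∞; dropping its constant factor gives Θ(3ⁿ).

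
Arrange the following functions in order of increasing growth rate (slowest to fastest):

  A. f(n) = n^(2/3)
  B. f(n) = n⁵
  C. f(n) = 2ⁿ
A < B < C

Comparing growth rates:
A = n^(2/3) is O(n^(2/3))
B = n⁵ is O(n⁵)
C = 2ⁿ is O(2ⁿ)

Therefore, the order from slowest to fastest is: A < B < C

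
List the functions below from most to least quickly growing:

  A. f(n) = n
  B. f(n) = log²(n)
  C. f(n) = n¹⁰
C > A > B

Comparing growth rates:
C = n¹⁰ is O(n¹⁰)
A = n is O(n)
B = log²(n) is O(log² n)

Therefore, the order from fastest to slowest is: C > A > B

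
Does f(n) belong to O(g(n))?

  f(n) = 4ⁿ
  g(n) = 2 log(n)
False

f(n) = 4ⁿ is O(4ⁿ), and g(n) = 2 log(n) is O(log n).
Since O(4ⁿ) grows faster than O(log n), f(n) = O(g(n)) is false.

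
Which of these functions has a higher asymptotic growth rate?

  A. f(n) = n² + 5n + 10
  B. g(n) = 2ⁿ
B

f(n) = n² + 5n + 10 is O(n²), while g(n) = 2ⁿ is O(2ⁿ).
Since O(2ⁿ) grows faster than O(n²), g(n) dominates.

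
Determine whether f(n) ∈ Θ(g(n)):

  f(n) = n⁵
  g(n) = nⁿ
False

f(n) = n⁵ is O(n⁵), and g(n) = nⁿ is O(nⁿ).
Since they have different growth rates, f(n) = Θ(g(n)) is false.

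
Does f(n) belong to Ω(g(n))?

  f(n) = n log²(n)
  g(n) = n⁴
False

f(n) = n log²(n) is O(n log² n), and g(n) = n⁴ is O(n⁴).
Since O(n log² n) grows slower than O(n⁴), f(n) = Ω(g(n)) is false.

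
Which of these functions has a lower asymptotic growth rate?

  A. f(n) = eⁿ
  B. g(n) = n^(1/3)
B

f(n) = eⁿ is O(eⁿ), while g(n) = n^(1/3) is O(n^(1/3)).
Since O(n^(1/3)) grows slower than O(eⁿ), g(n) is dominated.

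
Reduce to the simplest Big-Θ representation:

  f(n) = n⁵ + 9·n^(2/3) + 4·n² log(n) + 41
Θ(n⁵)

Order the terms by growth rate: 41 ≺ 9·n^(2/3) ≺ 4·n² log(n) ≺ n⁵.
The fastest-growing term n⁵ dominates as n → ∞; dropping its constant factor gives Θ(n⁵).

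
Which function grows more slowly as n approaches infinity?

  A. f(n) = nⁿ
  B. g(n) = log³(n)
B

f(n) = nⁿ is O(nⁿ), while g(n) = log³(n) is O(log³ n).
Since O(log³ n) grows slower than O(nⁿ), g(n) is dominated.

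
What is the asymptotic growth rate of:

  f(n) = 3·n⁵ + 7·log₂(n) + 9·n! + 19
Θ(n!)

Order the terms by growth rate: 19 ≺ 7·log₂(n) ≺ 3·n⁵ ≺ 9·n!.
The fastest-growing term 9·n! dominates as n → ∞; dropping its constant factor gives Θ(n!).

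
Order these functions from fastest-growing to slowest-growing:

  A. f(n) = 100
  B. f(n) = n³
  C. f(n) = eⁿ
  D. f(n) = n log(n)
C > B > D > A

Comparing growth rates:
C = eⁿ is O(eⁿ)
B = n³ is O(n³)
D = n log(n) is O(n log n)
A = 100 is O(1)

Therefore, the order from fastest to slowest is: C > B > D > A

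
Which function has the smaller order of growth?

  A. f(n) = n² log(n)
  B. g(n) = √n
B

f(n) = n² log(n) is O(n² log n), while g(n) = √n is O(√n).
Since O(√n) grows slower than O(n² log n), g(n) is dominated.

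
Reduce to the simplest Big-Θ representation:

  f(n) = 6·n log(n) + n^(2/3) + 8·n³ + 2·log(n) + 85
Θ(n³)

Order the terms by growth rate: 85 ≺ 2·log(n) ≺ n^(2/3) ≺ 6·n log(n) ≺ 8·n³.
The fastest-growing term 8·n³ dominates as n → ∞; dropping its constant factor gives Θ(n³).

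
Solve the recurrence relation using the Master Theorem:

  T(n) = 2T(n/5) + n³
Θ(n³)

Master Theorem: a = 2, b = 5, f(n) = n³.
Compute the critical exponent d = log₅(2) = 0.431.
Compare f(n) = Θ(n³) against n^d:
  k = 3 > d = 0.431, so f(n) = Ω(n^(d+ε)) — Case 3.
  Regularity: a·(n/b)^3/n^3 = a/b^3 = 2/125 < 1 ✓.
  The top-level work dominates: T(n) = Θ(f(n)) = Θ(n³).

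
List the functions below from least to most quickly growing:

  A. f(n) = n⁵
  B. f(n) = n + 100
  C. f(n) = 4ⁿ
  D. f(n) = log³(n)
D < B < A < C

Comparing growth rates:
D = log³(n) is O(log³ n)
B = n + 100 is O(n)
A = n⁵ is O(n⁵)
C = 4ⁿ is O(4ⁿ)

Therefore, the order from slowest to fastest is: D < B < A < C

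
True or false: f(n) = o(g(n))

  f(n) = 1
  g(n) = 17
False

f(n) = 1 is O(1), and g(n) = 17 is O(1).
Since they have the same growth rate, f(n) = o(g(n)) is false.
(f = o(g) requires f to grow strictly slower, not equal.)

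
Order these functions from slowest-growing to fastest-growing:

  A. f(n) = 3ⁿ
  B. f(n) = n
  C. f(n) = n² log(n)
B < C < A

Comparing growth rates:
B = n is O(n)
C = n² log(n) is O(n² log n)
A = 3ⁿ is O(3ⁿ)

Therefore, the order from slowest to fastest is: B < C < A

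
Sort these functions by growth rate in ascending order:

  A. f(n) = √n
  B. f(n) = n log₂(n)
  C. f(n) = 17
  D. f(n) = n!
C < A < B < D

Comparing growth rates:
C = 17 is O(1)
A = √n is O(√n)
B = n log₂(n) is O(n log n)
D = n! is O(n!)

Therefore, the order from slowest to fastest is: C < A < B < D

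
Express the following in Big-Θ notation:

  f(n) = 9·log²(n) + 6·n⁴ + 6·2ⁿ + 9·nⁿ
Θ(nⁿ)

Order the terms by growth rate: 9·log²(n) ≺ 6·n⁴ ≺ 6·2ⁿ ≺ 9·nⁿ.
The fastest-growing term 9·nⁿ dominates as n → ∞; dropping its constant factor gives Θ(nⁿ).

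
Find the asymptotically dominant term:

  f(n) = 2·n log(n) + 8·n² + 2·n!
2·n!

Looking at each term:
  - 2·n log(n) is O(n log n)
  - 8·n² is O(n²)
  - 2·n! is O(n!)

The term 2·n! (O(n!)) grows fastest and dominates all others.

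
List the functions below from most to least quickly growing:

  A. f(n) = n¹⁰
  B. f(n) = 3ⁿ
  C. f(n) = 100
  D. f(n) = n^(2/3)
B > A > D > C

Comparing growth rates:
B = 3ⁿ is O(3ⁿ)
A = n¹⁰ is O(n¹⁰)
D = n^(2/3) is O(n^(2/3))
C = 100 is O(1)

Therefore, the order from fastest to slowest is: B > A > D > C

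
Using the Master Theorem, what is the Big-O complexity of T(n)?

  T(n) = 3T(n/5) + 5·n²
Θ(n²)

Master Theorem: a = 3, b = 5, f(n) = 5·n².
Compute the critical exponent d = log₅(3) = 0.683.
Compare f(n) = Θ(n²) against n^d:
  k = 2 > d = 0.683, so f(n) = Ω(n^(d+ε)) — Case 3.
  Regularity: a·(n/b)^2/n^2 = a/b^2 = 3/25 < 1 ✓.
  The top-level work dominates: T(n) = Θ(f(n)) = Θ(n²).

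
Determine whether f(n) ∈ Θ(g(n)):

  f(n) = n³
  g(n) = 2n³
True

f(n) = n³ and g(n) = 2n³ are both O(n³).
Since they have the same asymptotic growth rate, f(n) = Θ(g(n)) is true.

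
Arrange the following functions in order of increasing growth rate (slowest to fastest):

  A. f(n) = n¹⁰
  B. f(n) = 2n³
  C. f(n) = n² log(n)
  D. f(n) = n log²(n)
D < C < B < A

Comparing growth rates:
D = n log²(n) is O(n log² n)
C = n² log(n) is O(n² log n)
B = 2n³ is O(n³)
A = n¹⁰ is O(n¹⁰)

Therefore, the order from slowest to fastest is: D < C < B < A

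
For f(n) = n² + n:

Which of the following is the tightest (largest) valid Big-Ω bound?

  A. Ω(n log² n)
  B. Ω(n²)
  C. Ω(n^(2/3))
B

f(n) = n² + n is Ω(n²).
All listed options are valid Big-Ω bounds (lower bounds),
but Ω(n²) is the tightest (largest valid bound).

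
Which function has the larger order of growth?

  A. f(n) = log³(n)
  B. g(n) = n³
B

f(n) = log³(n) is O(log³ n), while g(n) = n³ is O(n³).
Since O(n³) grows faster than O(log³ n), g(n) dominates.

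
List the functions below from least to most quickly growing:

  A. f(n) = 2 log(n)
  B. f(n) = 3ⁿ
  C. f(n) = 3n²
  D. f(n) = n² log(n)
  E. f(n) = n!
A < C < D < B < E

Comparing growth rates:
A = 2 log(n) is O(log n)
C = 3n² is O(n²)
D = n² log(n) is O(n² log n)
B = 3ⁿ is O(3ⁿ)
E = n! is O(n!)

Therefore, the order from slowest to fastest is: A < C < D < B < E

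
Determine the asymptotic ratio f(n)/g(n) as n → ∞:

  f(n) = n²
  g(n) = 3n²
1/3

Since n² and 3n² have the same growth rate (O(n²)),
the ratio converges to a constant: 1/3.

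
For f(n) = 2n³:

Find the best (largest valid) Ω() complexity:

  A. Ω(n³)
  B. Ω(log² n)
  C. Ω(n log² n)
A

f(n) = 2n³ is Ω(n³).
All listed options are valid Big-Ω bounds (lower bounds),
but Ω(n³) is the tightest (largest valid bound).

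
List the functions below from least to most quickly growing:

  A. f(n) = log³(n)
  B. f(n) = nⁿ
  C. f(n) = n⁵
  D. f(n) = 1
D < A < C < B

Comparing growth rates:
D = 1 is O(1)
A = log³(n) is O(log³ n)
C = n⁵ is O(n⁵)
B = nⁿ is O(nⁿ)

Therefore, the order from slowest to fastest is: D < A < C < B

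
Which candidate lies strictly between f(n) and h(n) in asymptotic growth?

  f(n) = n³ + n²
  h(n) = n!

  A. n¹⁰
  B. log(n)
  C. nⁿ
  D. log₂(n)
A

We need g(n) with n³ + n² = o(g(n)) and g(n) = o(n!), i.e. O(n³) ≺ g ≺ O(n!).
Check each option:
  A. n¹⁰ — O(n¹⁰) is strictly between O(n³) and O(n!) ✓
  B. log(n) — O(log n) does not grow strictly faster than f(n)
  C. nⁿ — O(nⁿ) does not grow strictly slower than h(n)
  D. log₂(n) — O(log n) does not grow strictly faster than f(n)

Only option A (n¹⁰) lies strictly between.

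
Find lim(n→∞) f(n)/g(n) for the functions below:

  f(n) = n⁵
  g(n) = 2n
∞

Since n⁵ (O(n⁵)) grows faster than 2n (O(n)),
the ratio f(n)/g(n) → ∞ as n → ∞.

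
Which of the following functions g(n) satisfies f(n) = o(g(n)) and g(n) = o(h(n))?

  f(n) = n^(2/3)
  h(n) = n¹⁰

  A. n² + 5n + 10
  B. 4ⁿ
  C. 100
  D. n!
A

We need g(n) with n^(2/3) = o(g(n)) and g(n) = o(n¹⁰), i.e. O(n^(2/3)) ≺ g ≺ O(n¹⁰).
Check each option:
  A. n² + 5n + 10 — O(n²) is strictly between O(n^(2/3)) and O(n¹⁰) ✓
  B. 4ⁿ — O(4ⁿ) does not grow strictly slower than h(n)
  C. 100 — O(1) does not grow strictly faster than f(n)
  D. n! — O(n!) does not grow strictly slower than h(n)

Only option A (n² + 5n + 10) lies strictly between.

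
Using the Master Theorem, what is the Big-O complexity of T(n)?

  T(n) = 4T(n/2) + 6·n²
Θ(n² log n)

Master Theorem: a = 4, b = 2, f(n) = 6·n².
Compute the critical exponent d = log₂(4) = 2.
Compare f(n) = Θ(n²) against n^d:
  k = 2 = d, so f(n) = Θ(n^d) — Case 2.
  Work is balanced across levels: T(n) = Θ(n^d log n) = Θ(n² log n).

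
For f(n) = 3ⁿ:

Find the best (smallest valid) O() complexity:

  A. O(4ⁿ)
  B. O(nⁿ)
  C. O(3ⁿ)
C

f(n) = 3ⁿ is O(3ⁿ).
All listed options are valid Big-O bounds (upper bounds),
but O(3ⁿ) is the tightest (smallest valid bound).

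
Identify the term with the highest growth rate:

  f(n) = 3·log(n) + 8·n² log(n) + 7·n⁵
7·n⁵

Looking at each term:
  - 3·log(n) is O(log n)
  - 8·n² log(n) is O(n² log n)
  - 7·n⁵ is O(n⁵)

The term 7·n⁵ (O(n⁵)) grows fastest and dominates all others.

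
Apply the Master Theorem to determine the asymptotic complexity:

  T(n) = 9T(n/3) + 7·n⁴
Θ(n⁴)

Master Theorem: a = 9, b = 3, f(n) = 7·n⁴.
Compute the critical exponent d = log₃(9) = 2.
Compare f(n) = Θ(n⁴) against n^d:
  k = 4 > d = 2, so f(n) = Ω(n^(d+ε)) — Case 3.
  Regularity: a·(n/b)^4/n^4 = a/b^4 = 9/81 < 1 ✓.
  The top-level work dominates: T(n) = Θ(f(n)) = Θ(n⁴).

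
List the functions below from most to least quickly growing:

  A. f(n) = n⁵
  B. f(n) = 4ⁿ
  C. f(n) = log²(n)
B > A > C

Comparing growth rates:
B = 4ⁿ is O(4ⁿ)
A = n⁵ is O(n⁵)
C = log²(n) is O(log² n)

Therefore, the order from fastest to slowest is: B > A > C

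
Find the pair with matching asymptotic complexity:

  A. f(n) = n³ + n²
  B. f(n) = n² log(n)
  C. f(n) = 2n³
A and C

Examining each function:
  A. n³ + n² is O(n³)
  B. n² log(n) is O(n² log n)
  C. 2n³ is O(n³)

Functions A and C both have the same complexity class.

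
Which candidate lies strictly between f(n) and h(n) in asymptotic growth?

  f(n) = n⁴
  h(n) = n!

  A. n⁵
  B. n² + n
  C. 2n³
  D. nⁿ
A

We need g(n) with n⁴ = o(g(n)) and g(n) = o(n!), i.e. O(n⁴) ≺ g ≺ O(n!).
Check each option:
  A. n⁵ — O(n⁵) is strictly between O(n⁴) and O(n!) ✓
  B. n² + n — O(n²) does not grow strictly faster than f(n)
  C. 2n³ — O(n³) does not grow strictly faster than f(n)
  D. nⁿ — O(nⁿ) does not grow strictly slower than h(n)

Only option A (n⁵) lies strictly between.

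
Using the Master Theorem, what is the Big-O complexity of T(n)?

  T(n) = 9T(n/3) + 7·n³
Θ(n³)

Master Theorem: a = 9, b = 3, f(n) = 7·n³.
Compute the critical exponent d = log₃(9) = 2.
Compare f(n) = Θ(n³) against n^d:
  k = 3 > d = 2, so f(n) = Ω(n^(d+ε)) — Case 3.
  Regularity: a·(n/b)^3/n^3 = a/b^3 = 9/27 < 1 ✓.
  The top-level work dominates: T(n) = Θ(f(n)) = Θ(n³).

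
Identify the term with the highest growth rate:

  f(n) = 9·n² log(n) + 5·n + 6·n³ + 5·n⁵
5·n⁵

Looking at each term:
  - 9·n² log(n) is O(n² log n)
  - 5·n is O(n)
  - 6·n³ is O(n³)
  - 5·n⁵ is O(n⁵)

The term 5·n⁵ (O(n⁵)) grows fastest and dominates all others.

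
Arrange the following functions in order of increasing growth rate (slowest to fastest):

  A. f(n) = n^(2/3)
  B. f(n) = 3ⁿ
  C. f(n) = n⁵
A < C < B

Comparing growth rates:
A = n^(2/3) is O(n^(2/3))
C = n⁵ is O(n⁵)
B = 3ⁿ is O(3ⁿ)

Therefore, the order from slowest to fastest is: A < C < B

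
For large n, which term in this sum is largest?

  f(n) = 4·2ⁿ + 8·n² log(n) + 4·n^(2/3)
4·2ⁿ

Looking at each term:
  - 4·2ⁿ is O(2ⁿ)
  - 8·n² log(n) is O(n² log n)
  - 4·n^(2/3) is O(n^(2/3))

The term 4·2ⁿ (O(2ⁿ)) grows fastest and dominates all others.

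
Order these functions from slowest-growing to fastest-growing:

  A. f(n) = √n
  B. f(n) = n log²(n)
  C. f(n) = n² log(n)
A < B < C

Comparing growth rates:
A = √n is O(√n)
B = n log²(n) is O(n log² n)
C = n² log(n) is O(n² log n)

Therefore, the order from slowest to fastest is: A < B < C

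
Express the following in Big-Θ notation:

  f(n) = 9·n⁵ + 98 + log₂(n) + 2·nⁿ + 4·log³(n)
Θ(nⁿ)

Order the terms by growth rate: 98 ≺ log₂(n) ≺ 4·log³(n) ≺ 9·n⁵ ≺ 2·nⁿ.
The fastest-growing term 2·nⁿ dominates as n → ∞; dropping its constant factor gives Θ(nⁿ).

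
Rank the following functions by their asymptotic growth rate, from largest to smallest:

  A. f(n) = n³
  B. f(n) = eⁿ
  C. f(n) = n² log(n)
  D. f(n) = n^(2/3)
B > A > C > D

Comparing growth rates:
B = eⁿ is O(eⁿ)
A = n³ is O(n³)
C = n² log(n) is O(n² log n)
D = n^(2/3) is O(n^(2/3))

Therefore, the order from fastest to slowest is: B > A > C > D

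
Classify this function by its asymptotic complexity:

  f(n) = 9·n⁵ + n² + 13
O(n⁵)

The dominant term in 9·n⁵ + n² + 13 is 9·n⁵, which is Θ(n⁵).
Lower-order terms (n², 13) are asymptotically negligible.
Constants are absorbed, so the tightest bound is O(n⁵).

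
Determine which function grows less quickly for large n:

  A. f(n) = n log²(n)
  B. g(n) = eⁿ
A

f(n) = n log²(n) is O(n log² n), while g(n) = eⁿ is O(eⁿ).
Since O(n log² n) grows slower than O(eⁿ), f(n) is dominated.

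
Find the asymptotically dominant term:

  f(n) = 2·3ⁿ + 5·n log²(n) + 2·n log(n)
2·3ⁿ

Looking at each term:
  - 2·3ⁿ is O(3ⁿ)
  - 5·n log²(n) is O(n log² n)
  - 2·n log(n) is O(n log n)

The term 2·3ⁿ (O(3ⁿ)) grows fastest and dominates all others.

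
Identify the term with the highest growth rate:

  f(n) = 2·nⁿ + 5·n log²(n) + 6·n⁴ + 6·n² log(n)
2·nⁿ

Looking at each term:
  - 2·nⁿ is O(nⁿ)
  - 5·n log²(n) is O(n log² n)
  - 6·n⁴ is O(n⁴)
  - 6·n² log(n) is O(n² log n)

The term 2·nⁿ (O(nⁿ)) grows fastest and dominates all others.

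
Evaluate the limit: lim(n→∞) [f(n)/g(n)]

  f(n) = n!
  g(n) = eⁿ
∞

Since n! (O(n!)) grows faster than eⁿ (O(eⁿ)),
the ratio f(n)/g(n) → ∞ as n → ∞.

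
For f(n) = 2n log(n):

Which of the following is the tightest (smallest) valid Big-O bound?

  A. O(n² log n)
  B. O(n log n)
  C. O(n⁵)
B

f(n) = 2n log(n) is O(n log n).
All listed options are valid Big-O bounds (upper bounds),
but O(n log n) is the tightest (smallest valid bound).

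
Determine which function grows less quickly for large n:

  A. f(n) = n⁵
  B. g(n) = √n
B

f(n) = n⁵ is O(n⁵), while g(n) = √n is O(√n).
Since O(√n) grows slower than O(n⁵), g(n) is dominated.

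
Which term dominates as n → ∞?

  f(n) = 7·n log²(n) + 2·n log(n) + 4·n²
4·n²

Looking at each term:
  - 7·n log²(n) is O(n log² n)
  - 2·n log(n) is O(n log n)
  - 4·n² is O(n²)

The term 4·n² (O(n²)) grows fastest and dominates all others.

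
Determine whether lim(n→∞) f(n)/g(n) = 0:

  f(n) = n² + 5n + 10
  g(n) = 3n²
False

f(n) = n² + 5n + 10 is O(n²), and g(n) = 3n² is O(n²).
Since they have the same growth rate, f(n) = o(g(n)) is false.
(f = o(g) requires f to grow strictly slower, not equal.)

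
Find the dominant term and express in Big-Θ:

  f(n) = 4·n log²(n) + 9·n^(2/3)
Θ(n log² n)

Order the terms by growth rate: 9·n^(2/3) ≺ 4·n log²(n).
The fastest-growing term 4·n log²(n) dominates as n → ∞; dropping its constant factor gives Θ(n log² n).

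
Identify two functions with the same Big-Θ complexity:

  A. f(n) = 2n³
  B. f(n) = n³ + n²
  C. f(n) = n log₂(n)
A and B

Examining each function:
  A. 2n³ is O(n³)
  B. n³ + n² is O(n³)
  C. n log₂(n) is O(n log n)

Functions A and B both have the same complexity class.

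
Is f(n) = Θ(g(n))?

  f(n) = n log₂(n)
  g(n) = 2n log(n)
True

f(n) = n log₂(n) and g(n) = 2n log(n) are both O(n log n).
Since they have the same asymptotic growth rate, f(n) = Θ(g(n)) is true.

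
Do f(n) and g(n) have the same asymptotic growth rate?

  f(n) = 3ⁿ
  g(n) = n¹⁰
False

f(n) = 3ⁿ is O(3ⁿ), and g(n) = n¹⁰ is O(n¹⁰).
Since they have different growth rates, f(n) = Θ(g(n)) is false.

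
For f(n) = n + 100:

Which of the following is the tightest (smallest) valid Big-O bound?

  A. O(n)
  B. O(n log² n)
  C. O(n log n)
A

f(n) = n + 100 is O(n).
All listed options are valid Big-O bounds (upper bounds),
but O(n) is the tightest (smallest valid bound).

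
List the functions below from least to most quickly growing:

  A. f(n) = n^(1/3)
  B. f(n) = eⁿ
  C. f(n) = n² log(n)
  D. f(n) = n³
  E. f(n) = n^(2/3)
A < E < C < D < B

Comparing growth rates:
A = n^(1/3) is O(n^(1/3))
E = n^(2/3) is O(n^(2/3))
C = n² log(n) is O(n² log n)
D = n³ is O(n³)
B = eⁿ is O(eⁿ)

Therefore, the order from slowest to fastest is: A < E < C < D < B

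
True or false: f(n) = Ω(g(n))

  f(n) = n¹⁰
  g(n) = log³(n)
True

f(n) = n¹⁰ is O(n¹⁰), and g(n) = log³(n) is O(log³ n).
Since O(n¹⁰) grows at least as fast as O(log³ n), f(n) = Ω(g(n)) is true.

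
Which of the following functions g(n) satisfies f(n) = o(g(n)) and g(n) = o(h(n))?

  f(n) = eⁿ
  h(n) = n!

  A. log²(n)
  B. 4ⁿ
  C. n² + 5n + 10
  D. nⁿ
B

We need g(n) with eⁿ = o(g(n)) and g(n) = o(n!), i.e. O(eⁿ) ≺ g ≺ O(n!).
Check each option:
  A. log²(n) — O(log² n) does not grow strictly faster than f(n)
  B. 4ⁿ — O(4ⁿ) is strictly between O(eⁿ) and O(n!) ✓
  C. n² + 5n + 10 — O(n²) does not grow strictly faster than f(n)
  D. nⁿ — O(nⁿ) does not grow strictly slower than h(n)

Only option B (4ⁿ) lies strictly between.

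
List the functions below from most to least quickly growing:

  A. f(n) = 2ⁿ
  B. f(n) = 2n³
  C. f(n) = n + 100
A > B > C

Comparing growth rates:
A = 2ⁿ is O(2ⁿ)
B = 2n³ is O(n³)
C = n + 100 is O(n)

Therefore, the order from fastest to slowest is: A > B > C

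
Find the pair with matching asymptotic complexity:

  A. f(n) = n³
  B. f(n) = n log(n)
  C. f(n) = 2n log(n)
B and C

Examining each function:
  A. n³ is O(n³)
  B. n log(n) is O(n log n)
  C. 2n log(n) is O(n log n)

Functions B and C both have the same complexity class.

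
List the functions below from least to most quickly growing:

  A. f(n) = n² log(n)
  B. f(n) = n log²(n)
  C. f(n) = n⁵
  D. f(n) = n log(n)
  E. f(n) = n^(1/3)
E < D < B < A < C

Comparing growth rates:
E = n^(1/3) is O(n^(1/3))
D = n log(n) is O(n log n)
B = n log²(n) is O(n log² n)
A = n² log(n) is O(n² log n)
C = n⁵ is O(n⁵)

Therefore, the order from slowest to fastest is: E < D < B < A < C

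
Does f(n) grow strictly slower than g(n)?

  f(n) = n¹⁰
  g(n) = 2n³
False

f(n) = n¹⁰ is O(n¹⁰), and g(n) = 2n³ is O(n³).
Since O(n¹⁰) grows faster than or equal to O(n³), f(n) = o(g(n)) is false.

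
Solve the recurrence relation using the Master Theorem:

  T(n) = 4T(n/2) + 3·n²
Θ(n² log n)

Master Theorem: a = 4, b = 2, f(n) = 3·n².
Compute the critical exponent d = log₂(4) = 2.
Compare f(n) = Θ(n²) against n^d:
  k = 2 = d, so f(n) = Θ(n^d) — Case 2.
  Work is balanced across levels: T(n) = Θ(n^d log n) = Θ(n² log n).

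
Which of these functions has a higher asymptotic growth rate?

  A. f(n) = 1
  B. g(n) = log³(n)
B

f(n) = 1 is O(1), while g(n) = log³(n) is O(log³ n).
Since O(log³ n) grows faster than O(1), g(n) dominates.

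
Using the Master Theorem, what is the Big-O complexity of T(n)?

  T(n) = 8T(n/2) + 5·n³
Θ(n³ log n)

Master Theorem: a = 8, b = 2, f(n) = 5·n³.
Compute the critical exponent d = log₂(8) = 3.
Compare f(n) = Θ(n³) against n^d:
  k = 3 = d, so f(n) = Θ(n^d) — Case 2.
  Work is balanced across levels: T(n) = Θ(n^d log n) = Θ(n³ log n).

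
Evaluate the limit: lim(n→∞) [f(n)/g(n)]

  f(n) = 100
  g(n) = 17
100/17

Since 100 and 17 have the same growth rate (O(1)),
the ratio converges to a constant: 100/17.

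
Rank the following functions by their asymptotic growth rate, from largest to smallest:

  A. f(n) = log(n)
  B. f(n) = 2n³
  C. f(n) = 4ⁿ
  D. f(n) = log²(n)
C > B > D > A

Comparing growth rates:
C = 4ⁿ is O(4ⁿ)
B = 2n³ is O(n³)
D = log²(n) is O(log² n)
A = log(n) is O(log n)

Therefore, the order from fastest to slowest is: C > B > D > A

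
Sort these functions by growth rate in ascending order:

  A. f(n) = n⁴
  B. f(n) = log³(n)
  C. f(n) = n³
B < C < A

Comparing growth rates:
B = log³(n) is O(log³ n)
C = n³ is O(n³)
A = n⁴ is O(n⁴)

Therefore, the order from slowest to fastest is: B < C < A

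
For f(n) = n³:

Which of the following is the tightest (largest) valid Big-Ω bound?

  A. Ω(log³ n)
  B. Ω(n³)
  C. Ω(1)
B

f(n) = n³ is Ω(n³).
All listed options are valid Big-Ω bounds (lower bounds),
but Ω(n³) is the tightest (largest valid bound).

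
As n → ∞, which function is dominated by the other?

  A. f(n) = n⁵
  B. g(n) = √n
B

f(n) = n⁵ is O(n⁵), while g(n) = √n is O(√n).
Since O(√n) grows slower than O(n⁵), g(n) is dominated.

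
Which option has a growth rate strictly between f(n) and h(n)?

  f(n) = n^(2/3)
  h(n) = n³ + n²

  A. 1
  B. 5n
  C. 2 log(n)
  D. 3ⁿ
B

We need g(n) with n^(2/3) = o(g(n)) and g(n) = o(n³ + n²), i.e. O(n^(2/3)) ≺ g ≺ O(n³).
Check each option:
  A. 1 — O(1) does not grow strictly faster than f(n)
  B. 5n — O(n) is strictly between O(n^(2/3)) and O(n³) ✓
  C. 2 log(n) — O(log n) does not grow strictly faster than f(n)
  D. 3ⁿ — O(3ⁿ) does not grow strictly slower than h(n)

Only option B (5n) lies strictly between.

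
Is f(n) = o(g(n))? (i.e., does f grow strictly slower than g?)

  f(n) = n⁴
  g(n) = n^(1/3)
False

f(n) = n⁴ is O(n⁴), and g(n) = n^(1/3) is O(n^(1/3)).
Since O(n⁴) grows faster than or equal to O(n^(1/3)), f(n) = o(g(n)) is false.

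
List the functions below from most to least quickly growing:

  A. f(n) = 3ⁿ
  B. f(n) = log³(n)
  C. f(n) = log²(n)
A > B > C

Comparing growth rates:
A = 3ⁿ is O(3ⁿ)
B = log³(n) is O(log³ n)
C = log²(n) is O(log² n)

Therefore, the order from fastest to slowest is: A > B > C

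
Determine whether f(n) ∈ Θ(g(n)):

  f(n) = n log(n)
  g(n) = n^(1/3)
False

f(n) = n log(n) is O(n log n), and g(n) = n^(1/3) is O(n^(1/3)).
Since they have different growth rates, f(n) = Θ(g(n)) is false.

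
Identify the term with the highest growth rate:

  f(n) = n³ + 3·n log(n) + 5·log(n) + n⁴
n⁴

Looking at each term:
  - n³ is O(n³)
  - 3·n log(n) is O(n log n)
  - 5·log(n) is O(log n)
  - n⁴ is O(n⁴)

The term n⁴ (O(n⁴)) grows fastest and dominates all others.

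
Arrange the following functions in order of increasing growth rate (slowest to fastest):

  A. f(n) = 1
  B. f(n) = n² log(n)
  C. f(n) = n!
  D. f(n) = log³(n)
A < D < B < C

Comparing growth rates:
A = 1 is O(1)
D = log³(n) is O(log³ n)
B = n² log(n) is O(n² log n)
C = n! is O(n!)

Therefore, the order from slowest to fastest is: A < D < B < C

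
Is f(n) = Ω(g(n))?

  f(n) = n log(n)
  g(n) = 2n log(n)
True

f(n) = n log(n) and g(n) = 2n log(n) are both O(n log n).
Big-Ω permits equal growth rates (f ≥ c·g for some c > 0), so f(n) = Ω(g(n)) is true.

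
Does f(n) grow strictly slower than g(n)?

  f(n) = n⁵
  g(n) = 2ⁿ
True

f(n) = n⁵ is O(n⁵), and g(n) = 2ⁿ is O(2ⁿ).
Since O(n⁵) grows strictly slower than O(2ⁿ), f(n) = o(g(n)) is true.
This means lim(n→∞) f(n)/g(n) = 0.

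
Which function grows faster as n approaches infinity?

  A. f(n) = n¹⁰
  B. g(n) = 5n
A

f(n) = n¹⁰ is O(n¹⁰), while g(n) = 5n is O(n).
Since O(n¹⁰) grows faster than O(n), f(n) dominates.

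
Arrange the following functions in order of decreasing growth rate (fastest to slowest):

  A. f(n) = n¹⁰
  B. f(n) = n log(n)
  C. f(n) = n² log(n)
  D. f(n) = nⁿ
D > A > C > B

Comparing growth rates:
D = nⁿ is O(nⁿ)
A = n¹⁰ is O(n¹⁰)
C = n² log(n) is O(n² log n)
B = n log(n) is O(n log n)

Therefore, the order from fastest to slowest is: D > A > C > B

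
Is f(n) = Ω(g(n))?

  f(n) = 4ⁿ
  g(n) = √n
True

f(n) = 4ⁿ is O(4ⁿ), and g(n) = √n is O(√n).
Since O(4ⁿ) grows at least as fast as O(√n), f(n) = Ω(g(n)) is true.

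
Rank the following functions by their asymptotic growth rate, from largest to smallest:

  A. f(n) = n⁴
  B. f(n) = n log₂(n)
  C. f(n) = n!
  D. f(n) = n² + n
C > A > D > B

Comparing growth rates:
C = n! is O(n!)
A = n⁴ is O(n⁴)
D = n² + n is O(n²)
B = n log₂(n) is O(n log n)

Therefore, the order from fastest to slowest is: C > A > D > B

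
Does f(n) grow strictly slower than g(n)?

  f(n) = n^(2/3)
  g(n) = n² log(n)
True

f(n) = n^(2/3) is O(n^(2/3)), and g(n) = n² log(n) is O(n² log n).
Since O(n^(2/3)) grows strictly slower than O(n² log n), f(n) = o(g(n)) is true.
This means lim(n→∞) f(n)/g(n) = 0.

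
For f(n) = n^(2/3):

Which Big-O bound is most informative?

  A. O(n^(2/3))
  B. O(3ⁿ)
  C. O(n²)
A

f(n) = n^(2/3) is O(n^(2/3)).
All listed options are valid Big-O bounds (upper bounds),
but O(n^(2/3)) is the tightest (smallest valid bound).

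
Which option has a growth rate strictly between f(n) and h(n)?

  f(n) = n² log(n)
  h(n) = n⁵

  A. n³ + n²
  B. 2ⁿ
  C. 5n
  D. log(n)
A

We need g(n) with n² log(n) = o(g(n)) and g(n) = o(n⁵), i.e. O(n² log n) ≺ g ≺ O(n⁵).
Check each option:
  A. n³ + n² — O(n³) is strictly between O(n² log n) and O(n⁵) ✓
  B. 2ⁿ — O(2ⁿ) does not grow strictly slower than h(n)
  C. 5n — O(n) does not grow strictly faster than f(n)
  D. log(n) — O(log n) does not grow strictly faster than f(n)

Only option A (n³ + n²) lies strictly between.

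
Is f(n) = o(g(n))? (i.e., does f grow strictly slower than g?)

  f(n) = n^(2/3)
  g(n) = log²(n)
False

f(n) = n^(2/3) is O(n^(2/3)), and g(n) = log²(n) is O(log² n).
Since O(n^(2/3)) grows faster than or equal to O(log² n), f(n) = o(g(n)) is false.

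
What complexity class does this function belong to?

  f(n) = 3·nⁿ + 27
O(nⁿ)

The dominant term in 3·nⁿ + 27 is 3·nⁿ, which is Θ(nⁿ).
Lower-order terms (27) are asymptotically negligible.
Constants are absorbed, so the tightest bound is O(nⁿ).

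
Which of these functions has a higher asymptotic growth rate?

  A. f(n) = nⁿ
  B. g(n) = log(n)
A

f(n) = nⁿ is O(nⁿ), while g(n) = log(n) is O(log n).
Since O(nⁿ) grows faster than O(log n), f(n) dominates.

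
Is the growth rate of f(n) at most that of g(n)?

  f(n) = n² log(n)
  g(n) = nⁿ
True

f(n) = n² log(n) is O(n² log n), and g(n) = nⁿ is O(nⁿ).
Since O(n² log n) ⊆ O(nⁿ) (f grows no faster than g), f(n) = O(g(n)) is true.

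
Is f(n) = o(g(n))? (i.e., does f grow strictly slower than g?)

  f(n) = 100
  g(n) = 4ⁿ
True

f(n) = 100 is O(1), and g(n) = 4ⁿ is O(4ⁿ).
Since O(1) grows strictly slower than O(4ⁿ), f(n) = o(g(n)) is true.
This means lim(n→∞) f(n)/g(n) = 0.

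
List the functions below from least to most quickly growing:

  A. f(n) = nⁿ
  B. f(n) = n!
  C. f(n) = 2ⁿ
C < B < A

Comparing growth rates:
C = 2ⁿ is O(2ⁿ)
B = n! is O(n!)
A = nⁿ is O(nⁿ)

Therefore, the order from slowest to fastest is: C < B < A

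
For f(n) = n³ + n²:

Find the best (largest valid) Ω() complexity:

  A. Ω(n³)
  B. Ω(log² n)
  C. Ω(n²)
A

f(n) = n³ + n² is Ω(n³).
All listed options are valid Big-Ω bounds (lower bounds),
but Ω(n³) is the tightest (largest valid bound).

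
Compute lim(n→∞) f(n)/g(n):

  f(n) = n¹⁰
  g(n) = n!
0

Since n¹⁰ (O(n¹⁰)) grows slower than n! (O(n!)),
the ratio f(n)/g(n) → 0 as n → ∞.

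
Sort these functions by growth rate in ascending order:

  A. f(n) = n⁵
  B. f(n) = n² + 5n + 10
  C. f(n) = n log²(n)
C < B < A

Comparing growth rates:
C = n log²(n) is O(n log² n)
B = n² + 5n + 10 is O(n²)
A = n⁵ is O(n⁵)

Therefore, the order from slowest to fastest is: C < B < A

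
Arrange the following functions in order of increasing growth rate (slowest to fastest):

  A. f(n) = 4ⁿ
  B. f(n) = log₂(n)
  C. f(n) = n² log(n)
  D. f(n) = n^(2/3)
B < D < C < A

Comparing growth rates:
B = log₂(n) is O(log n)
D = n^(2/3) is O(n^(2/3))
C = n² log(n) is O(n² log n)
A = 4ⁿ is O(4ⁿ)

Therefore, the order from slowest to fastest is: B < D < C < A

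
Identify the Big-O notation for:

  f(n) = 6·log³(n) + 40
O(log³ n)

The dominant term in 6·log³(n) + 40 is 6·log³(n), which is Θ(log³ n).
Lower-order terms (40) are asymptotically negligible.
Constants are absorbed, so the tightest bound is O(log³ n).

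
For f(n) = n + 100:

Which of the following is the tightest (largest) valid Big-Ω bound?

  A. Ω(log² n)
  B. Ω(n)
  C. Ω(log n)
B

f(n) = n + 100 is Ω(n).
All listed options are valid Big-Ω bounds (lower bounds),
but Ω(n) is the tightest (largest valid bound).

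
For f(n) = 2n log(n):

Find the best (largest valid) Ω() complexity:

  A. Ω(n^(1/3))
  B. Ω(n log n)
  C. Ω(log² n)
B

f(n) = 2n log(n) is Ω(n log n).
All listed options are valid Big-Ω bounds (lower bounds),
but Ω(n log n) is the tightest (largest valid bound).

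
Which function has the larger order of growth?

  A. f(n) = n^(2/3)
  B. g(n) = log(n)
A

f(n) = n^(2/3) is O(n^(2/3)), while g(n) = log(n) is O(log n).
Since O(n^(2/3)) grows faster than O(log n), f(n) dominates.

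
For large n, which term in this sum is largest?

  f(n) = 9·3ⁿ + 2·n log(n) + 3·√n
9·3ⁿ

Looking at each term:
  - 9·3ⁿ is O(3ⁿ)
  - 2·n log(n) is O(n log n)
  - 3·√n is O(√n)

The term 9·3ⁿ (O(3ⁿ)) grows fastest and dominates all others.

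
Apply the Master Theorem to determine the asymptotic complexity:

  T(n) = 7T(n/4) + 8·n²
Θ(n²)

Master Theorem: a = 7, b = 4, f(n) = 8·n².
Compute the critical exponent d = log₄(7) = 1.404.
Compare f(n) = Θ(n²) against n^d:
  k = 2 > d = 1.404, so f(n) = Ω(n^(d+ε)) — Case 3.
  Regularity: a·(n/b)^2/n^2 = a/b^2 = 7/16 < 1 ✓.
  The top-level work dominates: T(n) = Θ(f(n)) = Θ(n²).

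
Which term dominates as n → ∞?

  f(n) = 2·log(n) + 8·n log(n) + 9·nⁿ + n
9·nⁿ

Looking at each term:
  - 2·log(n) is O(log n)
  - 8·n log(n) is O(n log n)
  - 9·nⁿ is O(nⁿ)
  - n is O(n)

The term 9·nⁿ (O(nⁿ)) grows fastest and dominates all others.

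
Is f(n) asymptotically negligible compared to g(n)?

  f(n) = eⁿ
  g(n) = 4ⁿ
True

f(n) = eⁿ is O(eⁿ), and g(n) = 4ⁿ is O(4ⁿ).
Since O(eⁿ) grows strictly slower than O(4ⁿ), f(n) = o(g(n)) is true.
This means lim(n→∞) f(n)/g(n) = 0.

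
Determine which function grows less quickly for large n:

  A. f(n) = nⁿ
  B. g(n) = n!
B

f(n) = nⁿ is O(nⁿ), while g(n) = n! is O(n!).
Since O(n!) grows slower than O(nⁿ), g(n) is dominated.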